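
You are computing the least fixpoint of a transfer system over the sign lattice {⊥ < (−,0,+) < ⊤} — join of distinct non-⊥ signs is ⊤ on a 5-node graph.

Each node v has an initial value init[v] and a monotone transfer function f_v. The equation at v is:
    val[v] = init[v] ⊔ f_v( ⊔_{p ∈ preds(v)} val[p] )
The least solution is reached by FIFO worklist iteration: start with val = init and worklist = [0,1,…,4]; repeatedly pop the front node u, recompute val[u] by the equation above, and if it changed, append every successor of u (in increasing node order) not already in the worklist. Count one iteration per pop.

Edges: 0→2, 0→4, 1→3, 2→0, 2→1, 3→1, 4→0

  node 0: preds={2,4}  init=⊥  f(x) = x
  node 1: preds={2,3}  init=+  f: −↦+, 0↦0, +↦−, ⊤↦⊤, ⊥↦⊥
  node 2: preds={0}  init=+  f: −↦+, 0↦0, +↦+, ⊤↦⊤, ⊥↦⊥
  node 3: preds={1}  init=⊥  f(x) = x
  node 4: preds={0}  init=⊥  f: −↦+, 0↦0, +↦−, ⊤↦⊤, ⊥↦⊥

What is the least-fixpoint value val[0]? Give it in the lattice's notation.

⊤

Trace (11 dequeues):
  [1] u=0 | in + | out + | prev ⊥ | push {}
  [2] u=1 | in + | out ⊤ | prev + | push {}
  [3] u=2 | in + | out + | ==
  [4] u=3 | in ⊤ | out ⊤ | prev ⊥ | push {1}
  [5] u=4 | in + | out − | prev ⊥ | push {0}
  [6] u=1 | in ⊤ | out ⊤ | ==
  [7] u=0 | in ⊤ | out ⊤ | prev + | push {2,4}
  [8] u=2 | in ⊤ | out ⊤ | prev + | push {0,1}
  [9] u=4 | in ⊤ | out ⊤ | prev − | push {}
  [10] u=0 | in ⊤ | out ⊤ | ==
  [11] u=1 | in ⊤ | out ⊤ | ==

Converged values:
  [0] ⊤
  [1] ⊤
  [2] ⊤
  [3] ⊤
  [4] ⊤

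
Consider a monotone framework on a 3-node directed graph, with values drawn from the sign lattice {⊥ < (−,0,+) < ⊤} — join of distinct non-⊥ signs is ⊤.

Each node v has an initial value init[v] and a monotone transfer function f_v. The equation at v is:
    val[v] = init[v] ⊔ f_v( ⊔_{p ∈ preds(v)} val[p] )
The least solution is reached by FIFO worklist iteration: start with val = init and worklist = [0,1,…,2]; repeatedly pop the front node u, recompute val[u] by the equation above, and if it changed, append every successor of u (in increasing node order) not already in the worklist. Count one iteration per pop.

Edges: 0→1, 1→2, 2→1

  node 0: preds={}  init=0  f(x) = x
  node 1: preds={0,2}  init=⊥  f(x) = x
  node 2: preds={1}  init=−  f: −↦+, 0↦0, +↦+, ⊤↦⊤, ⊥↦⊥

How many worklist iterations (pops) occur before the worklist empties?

4

Worklist (4 pops):
  #1 pop 0: in=⊥ → 0 (no change)
  #2 pop 1: in=⊤ → ⊤ (was ⊥); enqueue []
  #3 pop 2: in=⊤ → ⊤ (was −); enqueue [1]
  #4 pop 1: in=⊤ → ⊤ (no change)

Fixpoint:
  val[0] = 0
  val[1] = ⊤
  val[2] = ⊤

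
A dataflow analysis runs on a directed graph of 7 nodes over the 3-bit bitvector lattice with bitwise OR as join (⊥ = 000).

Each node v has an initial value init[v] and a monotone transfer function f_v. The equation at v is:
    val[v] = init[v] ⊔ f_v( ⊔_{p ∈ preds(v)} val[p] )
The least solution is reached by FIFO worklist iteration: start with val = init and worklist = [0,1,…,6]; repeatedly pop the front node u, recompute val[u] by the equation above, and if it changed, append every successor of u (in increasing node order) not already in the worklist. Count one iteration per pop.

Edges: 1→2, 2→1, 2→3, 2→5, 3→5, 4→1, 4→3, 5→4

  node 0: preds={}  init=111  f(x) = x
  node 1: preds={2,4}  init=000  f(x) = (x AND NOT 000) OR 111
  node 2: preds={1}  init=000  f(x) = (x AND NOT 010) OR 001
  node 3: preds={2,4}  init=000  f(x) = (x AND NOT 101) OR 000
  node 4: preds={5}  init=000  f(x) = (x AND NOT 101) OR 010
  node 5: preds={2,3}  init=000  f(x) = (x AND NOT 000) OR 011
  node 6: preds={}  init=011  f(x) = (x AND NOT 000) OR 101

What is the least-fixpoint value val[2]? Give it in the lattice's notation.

Trace (11 dequeues):
  [1] u=0 | in 000 | out 111 | ==
  [2] u=1 | in 000 | out 111 | prev 000 | push {}
  [3] u=2 | in 111 | out 101 | prev 000 | push {1}
  [4] u=3 | in 101 | out 000 | ==
  [5] u=4 | in 000 | out 010 | prev 000 | push {3}
  [6] u=5 | in 101 | out 111 | prev 000 | push {4}
  [7] u=6 | in 000 | out 111 | prev 011 | push {}
  [8] u=1 | in 111 | out 111 | ==
  [9] u=3 | in 111 | out 010 | prev 000 | push {5}
  [10] u=4 | in 111 | out 010 | ==
  [11] u=5 | in 111 | out 111 | ==

Converged values:
  [0] 111
  [1] 111
  [2] 101
  [3] 010
  [4] 010
  [5] 111
  [6] 111

101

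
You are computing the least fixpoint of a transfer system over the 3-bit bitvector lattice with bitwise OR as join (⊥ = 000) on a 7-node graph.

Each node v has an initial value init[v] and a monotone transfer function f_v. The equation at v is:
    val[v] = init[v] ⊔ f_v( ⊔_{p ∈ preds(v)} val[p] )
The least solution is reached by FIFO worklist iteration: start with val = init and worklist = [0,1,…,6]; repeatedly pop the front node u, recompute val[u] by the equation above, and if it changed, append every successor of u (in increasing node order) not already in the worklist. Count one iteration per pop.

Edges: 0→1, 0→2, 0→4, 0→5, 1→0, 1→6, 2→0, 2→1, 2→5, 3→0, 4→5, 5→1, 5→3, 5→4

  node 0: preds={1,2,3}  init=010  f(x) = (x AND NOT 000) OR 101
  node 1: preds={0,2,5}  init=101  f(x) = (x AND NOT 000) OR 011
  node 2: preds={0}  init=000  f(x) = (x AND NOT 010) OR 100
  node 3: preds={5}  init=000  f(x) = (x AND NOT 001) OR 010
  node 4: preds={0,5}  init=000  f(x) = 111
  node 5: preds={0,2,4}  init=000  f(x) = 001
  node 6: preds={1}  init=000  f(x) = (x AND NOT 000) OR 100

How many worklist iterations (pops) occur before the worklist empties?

11

Trace (11 dequeues):
  [1] u=0 | in 101 | out 111 | prev 010 | push {}
  [2] u=1 | in 111 | out 111 | prev 101 | push {0}
  [3] u=2 | in 111 | out 101 | prev 000 | push {1}
  [4] u=3 | in 000 | out 010 | prev 000 | push {}
  [5] u=4 | in 111 | out 111 | prev 000 | push {}
  [6] u=5 | in 111 | out 001 | prev 000 | push {3,4}
  [7] u=6 | in 111 | out 111 | prev 000 | push {}
  [8] u=0 | in 111 | out 111 | ==
  [9] u=1 | in 111 | out 111 | ==
  [10] u=3 | in 001 | out 010 | ==
  [11] u=4 | in 111 | out 111 | ==

Converged values:
  [0] 111
  [1] 111
  [2] 101
  [3] 010
  [4] 111
  [5] 001
  [6] 111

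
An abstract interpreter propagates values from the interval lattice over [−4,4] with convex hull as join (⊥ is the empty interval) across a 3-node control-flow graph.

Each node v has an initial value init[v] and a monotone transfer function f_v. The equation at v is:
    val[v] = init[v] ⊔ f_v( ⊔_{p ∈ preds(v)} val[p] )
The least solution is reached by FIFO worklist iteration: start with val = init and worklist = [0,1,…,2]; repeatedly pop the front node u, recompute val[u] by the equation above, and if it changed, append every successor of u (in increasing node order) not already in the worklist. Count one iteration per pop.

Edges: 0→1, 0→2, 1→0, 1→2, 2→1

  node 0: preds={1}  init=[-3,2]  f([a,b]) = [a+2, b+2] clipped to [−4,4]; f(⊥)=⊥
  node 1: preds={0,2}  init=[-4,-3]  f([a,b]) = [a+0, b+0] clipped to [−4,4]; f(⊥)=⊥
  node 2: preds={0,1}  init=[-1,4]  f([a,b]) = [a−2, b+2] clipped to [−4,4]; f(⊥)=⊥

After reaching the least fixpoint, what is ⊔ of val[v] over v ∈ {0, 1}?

Trace (6 dequeues):
  [1] u=0 | in [-4,-3] | out [-3,2] | ==
  [2] u=1 | in [-3,4] | out [-4,4] | prev [-4,-3] | push {0}
  [3] u=2 | in [-4,4] | out [-4,4] | prev [-1,4] | push {1}
  [4] u=0 | in [-4,4] | out [-3,4] | prev [-3,2] | push {2}
  [5] u=1 | in [-4,4] | out [-4,4] | ==
  [6] u=2 | in [-4,4] | out [-4,4] | ==

Converged values:
  [0] [-3,4]
  [1] [-4,4]
  [2] [-4,4]

[-4,4]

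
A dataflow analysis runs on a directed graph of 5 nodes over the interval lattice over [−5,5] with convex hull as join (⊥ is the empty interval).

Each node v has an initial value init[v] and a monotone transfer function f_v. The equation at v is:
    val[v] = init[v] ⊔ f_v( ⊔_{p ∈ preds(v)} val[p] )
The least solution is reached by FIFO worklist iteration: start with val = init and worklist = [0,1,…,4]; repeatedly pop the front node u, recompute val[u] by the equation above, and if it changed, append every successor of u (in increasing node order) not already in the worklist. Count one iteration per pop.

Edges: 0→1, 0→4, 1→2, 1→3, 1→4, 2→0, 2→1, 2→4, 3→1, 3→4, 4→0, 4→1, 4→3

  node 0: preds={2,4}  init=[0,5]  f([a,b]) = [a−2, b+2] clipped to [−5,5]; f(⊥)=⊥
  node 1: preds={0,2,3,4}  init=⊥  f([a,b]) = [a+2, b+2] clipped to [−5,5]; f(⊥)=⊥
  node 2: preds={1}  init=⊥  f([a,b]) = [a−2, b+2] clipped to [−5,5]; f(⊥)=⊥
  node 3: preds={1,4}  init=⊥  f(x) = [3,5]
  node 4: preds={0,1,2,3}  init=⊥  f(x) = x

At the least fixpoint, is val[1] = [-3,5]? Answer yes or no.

yes

Worklist (24 pops):
  #1 pop 0: in=⊥ → [0,5] (no change)
  #2 pop 1: in=[0,5] → [2,5] (was ⊥); enqueue []
  #3 pop 2: in=[2,5] → [0,5] (was ⊥); enqueue [0,1]
  #4 pop 3: in=[2,5] → [3,5] (was ⊥); enqueue []
  #5 pop 4: in=[0,5] → [0,5] (was ⊥); enqueue [3]
  #6 pop 0: in=[0,5] → [-2,5] (was [0,5]); enqueue [4]
  #7 pop 1: in=[-2,5] → [0,5] (was [2,5]); enqueue [2]
  #8 pop 3: in=[0,5] → [3,5] (no change)
  #9 pop 4: in=[-2,5] → [-2,5] (was [0,5]); enqueue [0,1,3]
  #10 pop 2: in=[0,5] → [-2,5] (was [0,5]); enqueue [4]
  #11 pop 0: in=[-2,5] → [-4,5] (was [-2,5]); enqueue []
  #12 pop 1: in=[-4,5] → [-2,5] (was [0,5]); enqueue [2]
  #13 pop 3: in=[-2,5] → [3,5] (no change)
  #14 pop 4: in=[-4,5] → [-4,5] (was [-2,5]); enqueue [0,1,3]
  #15 pop 2: in=[-2,5] → [-4,5] (was [-2,5]); enqueue [4]
  #16 pop 0: in=[-4,5] → [-5,5] (was [-4,5]); enqueue []
  #17 pop 1: in=[-5,5] → [-3,5] (was [-2,5]); enqueue [2]
  #18 pop 3: in=[-4,5] → [3,5] (no change)
  #19 pop 4: in=[-5,5] → [-5,5] (was [-4,5]); enqueue [0,1,3]
  #20 pop 2: in=[-3,5] → [-5,5] (was [-4,5]); enqueue [4]
  #21 pop 0: in=[-5,5] → [-5,5] (no change)
  #22 pop 1: in=[-5,5] → [-3,5] (no change)
  #23 pop 3: in=[-5,5] → [3,5] (no change)
  #24 pop 4: in=[-5,5] → [-5,5] (no change)

Fixpoint:
  val[0] = [-5,5]
  val[1] = [-3,5]
  val[2] = [-5,5]
  val[3] = [3,5]
  val[4] = [-5,5]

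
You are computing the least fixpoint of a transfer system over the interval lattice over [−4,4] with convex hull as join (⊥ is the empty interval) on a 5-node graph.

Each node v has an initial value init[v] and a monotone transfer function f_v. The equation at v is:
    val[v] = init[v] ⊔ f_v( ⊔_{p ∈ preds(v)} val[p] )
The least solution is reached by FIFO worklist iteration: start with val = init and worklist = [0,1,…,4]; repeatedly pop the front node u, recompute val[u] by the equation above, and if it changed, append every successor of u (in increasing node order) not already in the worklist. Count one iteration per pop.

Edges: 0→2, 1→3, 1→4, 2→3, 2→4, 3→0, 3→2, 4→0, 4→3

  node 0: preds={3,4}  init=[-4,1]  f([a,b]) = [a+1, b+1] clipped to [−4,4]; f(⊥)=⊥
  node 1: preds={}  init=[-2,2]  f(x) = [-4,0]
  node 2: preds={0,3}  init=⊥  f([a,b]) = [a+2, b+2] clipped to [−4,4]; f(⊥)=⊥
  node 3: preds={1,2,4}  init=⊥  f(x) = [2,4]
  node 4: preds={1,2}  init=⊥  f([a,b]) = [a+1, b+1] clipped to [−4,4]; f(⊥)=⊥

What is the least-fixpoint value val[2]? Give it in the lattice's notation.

Trace (9 dequeues):
  [1] u=0 | in ⊥ | out [-4,1] | ==
  [2] u=1 | in ⊥ | out [-4,2] | prev [-2,2] | push {}
  [3] u=2 | in [-4,1] | out [-2,3] | prev ⊥ | push {}
  [4] u=3 | in [-4,3] | out [2,4] | prev ⊥ | push {0,2}
  [5] u=4 | in [-4,3] | out [-3,4] | prev ⊥ | push {3}
  [6] u=0 | in [-3,4] | out [-4,4] | prev [-4,1] | push {}
  [7] u=2 | in [-4,4] | out [-2,4] | prev [-2,3] | push {4}
  [8] u=3 | in [-4,4] | out [2,4] | ==
  [9] u=4 | in [-4,4] | out [-3,4] | ==

Converged values:
  [0] [-4,4]
  [1] [-4,2]
  [2] [-2,4]
  [3] [2,4]
  [4] [-3,4]

[-2,4]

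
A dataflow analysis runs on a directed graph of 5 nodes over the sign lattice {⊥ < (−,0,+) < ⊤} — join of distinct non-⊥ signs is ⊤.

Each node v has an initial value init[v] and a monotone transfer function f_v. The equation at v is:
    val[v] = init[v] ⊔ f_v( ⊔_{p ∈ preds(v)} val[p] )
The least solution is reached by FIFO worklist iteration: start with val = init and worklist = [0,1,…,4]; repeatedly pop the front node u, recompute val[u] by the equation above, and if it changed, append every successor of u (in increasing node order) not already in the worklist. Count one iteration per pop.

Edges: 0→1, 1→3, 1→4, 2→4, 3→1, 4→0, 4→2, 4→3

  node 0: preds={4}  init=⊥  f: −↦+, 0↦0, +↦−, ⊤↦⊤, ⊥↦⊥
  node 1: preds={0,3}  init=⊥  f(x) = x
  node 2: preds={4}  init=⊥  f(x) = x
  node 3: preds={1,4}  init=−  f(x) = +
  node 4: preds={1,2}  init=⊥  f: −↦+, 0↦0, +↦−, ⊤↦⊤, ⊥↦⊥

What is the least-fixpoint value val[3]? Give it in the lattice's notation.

⊤

Worklist (16 pops):
  #1 pop 0: in=⊥ → ⊥ (no change)
  #2 pop 1: in=− → − (was ⊥); enqueue []
  #3 pop 2: in=⊥ → ⊥ (no change)
  #4 pop 3: in=− → ⊤ (was −); enqueue [1]
  #5 pop 4: in=− → + (was ⊥); enqueue [0,2,3]
  #6 pop 1: in=⊤ → ⊤ (was −); enqueue [4]
  #7 pop 0: in=+ → − (was ⊥); enqueue [1]
  #8 pop 2: in=+ → + (was ⊥); enqueue []
  #9 pop 3: in=⊤ → ⊤ (no change)
  #10 pop 4: in=⊤ → ⊤ (was +); enqueue [0,2,3]
  #11 pop 1: in=⊤ → ⊤ (no change)
  #12 pop 0: in=⊤ → ⊤ (was −); enqueue [1]
  #13 pop 2: in=⊤ → ⊤ (was +); enqueue [4]
  #14 pop 3: in=⊤ → ⊤ (no change)
  #15 pop 1: in=⊤ → ⊤ (no change)
  #16 pop 4: in=⊤ → ⊤ (no change)

Fixpoint:
  val[0] = ⊤
  val[1] = ⊤
  val[2] = ⊤
  val[3] = ⊤
  val[4] = ⊤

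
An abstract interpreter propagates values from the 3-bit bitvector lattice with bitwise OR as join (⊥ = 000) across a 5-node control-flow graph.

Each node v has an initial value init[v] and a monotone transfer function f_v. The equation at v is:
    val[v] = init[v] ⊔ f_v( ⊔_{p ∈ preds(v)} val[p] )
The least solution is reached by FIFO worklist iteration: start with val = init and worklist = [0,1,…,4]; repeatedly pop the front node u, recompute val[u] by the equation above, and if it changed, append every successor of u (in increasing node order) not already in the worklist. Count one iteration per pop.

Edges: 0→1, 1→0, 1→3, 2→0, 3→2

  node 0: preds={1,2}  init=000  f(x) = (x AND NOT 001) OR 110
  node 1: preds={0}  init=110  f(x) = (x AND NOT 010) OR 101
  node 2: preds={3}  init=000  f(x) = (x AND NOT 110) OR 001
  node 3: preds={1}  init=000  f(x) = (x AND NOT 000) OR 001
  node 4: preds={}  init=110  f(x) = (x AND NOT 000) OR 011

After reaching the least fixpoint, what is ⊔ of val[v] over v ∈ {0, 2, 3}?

Trace (7 dequeues):
  [1] u=0 | in 110 | out 110 | prev 000 | push {}
  [2] u=1 | in 110 | out 111 | prev 110 | push {0}
  [3] u=2 | in 000 | out 001 | prev 000 | push {}
  [4] u=3 | in 111 | out 111 | prev 000 | push {2}
  [5] u=4 | in 000 | out 111 | prev 110 | push {}
  [6] u=0 | in 111 | out 110 | ==
  [7] u=2 | in 111 | out 001 | ==

Converged values:
  [0] 110
  [1] 111
  [2] 001
  [3] 111
  [4] 111

111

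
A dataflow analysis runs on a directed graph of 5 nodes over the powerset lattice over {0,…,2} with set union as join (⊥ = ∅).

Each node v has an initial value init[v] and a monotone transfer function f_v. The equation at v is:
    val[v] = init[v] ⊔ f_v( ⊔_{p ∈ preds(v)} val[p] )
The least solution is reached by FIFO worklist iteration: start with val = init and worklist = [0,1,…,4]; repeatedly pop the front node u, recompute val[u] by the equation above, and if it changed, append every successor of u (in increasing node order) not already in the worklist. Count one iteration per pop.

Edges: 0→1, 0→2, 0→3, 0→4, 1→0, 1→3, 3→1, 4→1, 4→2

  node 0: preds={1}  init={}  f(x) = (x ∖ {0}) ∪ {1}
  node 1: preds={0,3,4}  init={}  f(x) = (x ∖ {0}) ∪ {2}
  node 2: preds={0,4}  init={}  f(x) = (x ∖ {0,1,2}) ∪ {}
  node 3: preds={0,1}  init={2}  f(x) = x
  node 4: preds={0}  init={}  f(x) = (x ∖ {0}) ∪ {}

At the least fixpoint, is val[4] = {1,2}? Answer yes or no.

yes

Iteration log — 12 steps:
  step 1. node 0  ⊔preds={}  new={1}  old={}  +wl: 
  step 2. node 1  ⊔preds={1,2}  new={1,2}  old={}  +wl: 0
  step 3. node 2  ⊔preds={1}  new={}  stable
  step 4. node 3  ⊔preds={1,2}  new={1,2}  old={2}  +wl: 1
  step 5. node 4  ⊔preds={1}  new={1}  old={}  +wl: 2
  step 6. node 0  ⊔preds={1,2}  new={1,2}  old={1}  +wl: 3,4
  step 7. node 1  ⊔preds={1,2}  new={1,2}  stable
  step 8. node 2  ⊔preds={1,2}  new={}  stable
  step 9. node 3  ⊔preds={1,2}  new={1,2}  stable
  step 10. node 4  ⊔preds={1,2}  new={1,2}  old={1}  +wl: 1,2
  step 11. node 1  ⊔preds={1,2}  new={1,2}  stable
  step 12. node 2  ⊔preds={1,2}  new={}  stable

Least fixpoint reached:
  node 0: {1,2}
  node 1: {1,2}
  node 2: {}
  node 3: {1,2}
  node 4: {1,2}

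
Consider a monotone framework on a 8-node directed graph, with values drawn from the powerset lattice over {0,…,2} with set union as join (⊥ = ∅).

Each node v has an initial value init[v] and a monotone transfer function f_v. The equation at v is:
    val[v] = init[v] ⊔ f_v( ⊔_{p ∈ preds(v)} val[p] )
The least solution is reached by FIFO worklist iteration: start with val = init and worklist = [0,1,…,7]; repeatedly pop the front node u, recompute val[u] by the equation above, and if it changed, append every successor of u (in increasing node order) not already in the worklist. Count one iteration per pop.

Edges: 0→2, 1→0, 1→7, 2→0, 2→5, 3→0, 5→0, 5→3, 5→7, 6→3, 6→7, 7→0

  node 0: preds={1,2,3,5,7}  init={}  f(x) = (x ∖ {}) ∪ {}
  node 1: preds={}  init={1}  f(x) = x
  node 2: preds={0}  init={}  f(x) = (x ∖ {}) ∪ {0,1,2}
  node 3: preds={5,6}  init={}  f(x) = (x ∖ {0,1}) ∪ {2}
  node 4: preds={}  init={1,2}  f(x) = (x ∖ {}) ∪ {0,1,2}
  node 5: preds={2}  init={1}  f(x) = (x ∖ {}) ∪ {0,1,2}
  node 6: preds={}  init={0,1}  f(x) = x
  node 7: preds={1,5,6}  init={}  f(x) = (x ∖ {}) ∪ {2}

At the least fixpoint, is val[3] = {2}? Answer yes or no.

yes

Worklist (11 pops):
  #1 pop 0: in={1} → {1} (was {}); enqueue []
  #2 pop 1: in={} → {1} (no change)
  #3 pop 2: in={1} → {0,1,2} (was {}); enqueue [0]
  #4 pop 3: in={0,1} → {2} (was {}); enqueue []
  #5 pop 4: in={} → {0,1,2} (was {1,2}); enqueue []
  #6 pop 5: in={0,1,2} → {0,1,2} (was {1}); enqueue [3]
  #7 pop 6: in={} → {0,1} (no change)
  #8 pop 7: in={0,1,2} → {0,1,2} (was {}); enqueue []
  #9 pop 0: in={0,1,2} → {0,1,2} (was {1}); enqueue [2]
  #10 pop 3: in={0,1,2} → {2} (no change)
  #11 pop 2: in={0,1,2} → {0,1,2} (no change)

Fixpoint:
  val[0] = {0,1,2}
  val[1] = {1}
  val[2] = {0,1,2}
  val[3] = {2}
  val[4] = {0,1,2}
  val[5] = {0,1,2}
  val[6] = {0,1}
  val[7] = {0,1,2}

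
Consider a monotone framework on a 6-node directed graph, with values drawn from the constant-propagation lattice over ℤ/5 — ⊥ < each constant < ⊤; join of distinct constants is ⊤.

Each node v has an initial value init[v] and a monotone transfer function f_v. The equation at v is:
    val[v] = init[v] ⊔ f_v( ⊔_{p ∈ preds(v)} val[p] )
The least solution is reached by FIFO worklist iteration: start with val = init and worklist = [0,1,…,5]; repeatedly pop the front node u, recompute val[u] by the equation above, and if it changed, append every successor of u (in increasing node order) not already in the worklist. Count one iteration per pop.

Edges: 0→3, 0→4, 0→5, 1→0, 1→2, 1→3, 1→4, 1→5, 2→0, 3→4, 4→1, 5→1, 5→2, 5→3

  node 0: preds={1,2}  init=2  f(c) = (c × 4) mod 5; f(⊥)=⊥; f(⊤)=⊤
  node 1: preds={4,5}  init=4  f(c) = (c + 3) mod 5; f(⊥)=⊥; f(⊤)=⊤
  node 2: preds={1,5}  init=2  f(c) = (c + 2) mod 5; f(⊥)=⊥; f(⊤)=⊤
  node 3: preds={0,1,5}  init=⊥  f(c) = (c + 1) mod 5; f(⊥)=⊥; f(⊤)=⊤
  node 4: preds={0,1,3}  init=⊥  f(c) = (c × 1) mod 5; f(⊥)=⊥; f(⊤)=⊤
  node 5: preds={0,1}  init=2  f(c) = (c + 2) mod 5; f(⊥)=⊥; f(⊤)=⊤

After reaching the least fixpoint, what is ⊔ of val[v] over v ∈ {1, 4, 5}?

Trace (10 dequeues):
  [1] u=0 | in ⊤ | out ⊤ | prev 2 | push {}
  [2] u=1 | in 2 | out ⊤ | prev 4 | push {0}
  [3] u=2 | in ⊤ | out ⊤ | prev 2 | push {}
  [4] u=3 | in ⊤ | out ⊤ | prev ⊥ | push {}
  [5] u=4 | in ⊤ | out ⊤ | prev ⊥ | push {1}
  [6] u=5 | in ⊤ | out ⊤ | prev 2 | push {2,3}
  [7] u=0 | in ⊤ | out ⊤ | ==
  [8] u=1 | in ⊤ | out ⊤ | ==
  [9] u=2 | in ⊤ | out ⊤ | ==
  [10] u=3 | in ⊤ | out ⊤ | ==

Converged values:
  [0] ⊤
  [1] ⊤
  [2] ⊤
  [3] ⊤
  [4] ⊤
  [5] ⊤

⊤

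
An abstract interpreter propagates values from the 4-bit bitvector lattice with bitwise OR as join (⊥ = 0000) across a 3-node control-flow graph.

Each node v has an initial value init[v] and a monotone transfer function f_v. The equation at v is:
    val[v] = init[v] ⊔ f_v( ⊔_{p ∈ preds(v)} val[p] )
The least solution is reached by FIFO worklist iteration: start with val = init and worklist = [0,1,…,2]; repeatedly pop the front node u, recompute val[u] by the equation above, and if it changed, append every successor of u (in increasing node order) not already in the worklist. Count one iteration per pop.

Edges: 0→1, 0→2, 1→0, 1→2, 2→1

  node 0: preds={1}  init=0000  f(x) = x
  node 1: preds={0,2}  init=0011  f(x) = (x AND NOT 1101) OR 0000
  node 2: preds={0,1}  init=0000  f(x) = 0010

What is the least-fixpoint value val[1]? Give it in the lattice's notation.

Iteration log — 4 steps:
  step 1. node 0  ⊔preds=0011  new=0011  old=0000  +wl: 
  step 2. node 1  ⊔preds=0011  new=0011  stable
  step 3. node 2  ⊔preds=0011  new=0010  old=0000  +wl: 1
  step 4. node 1  ⊔preds=0011  new=0011  stable

Least fixpoint reached:
  node 0: 0011
  node 1: 0011
  node 2: 0010

0011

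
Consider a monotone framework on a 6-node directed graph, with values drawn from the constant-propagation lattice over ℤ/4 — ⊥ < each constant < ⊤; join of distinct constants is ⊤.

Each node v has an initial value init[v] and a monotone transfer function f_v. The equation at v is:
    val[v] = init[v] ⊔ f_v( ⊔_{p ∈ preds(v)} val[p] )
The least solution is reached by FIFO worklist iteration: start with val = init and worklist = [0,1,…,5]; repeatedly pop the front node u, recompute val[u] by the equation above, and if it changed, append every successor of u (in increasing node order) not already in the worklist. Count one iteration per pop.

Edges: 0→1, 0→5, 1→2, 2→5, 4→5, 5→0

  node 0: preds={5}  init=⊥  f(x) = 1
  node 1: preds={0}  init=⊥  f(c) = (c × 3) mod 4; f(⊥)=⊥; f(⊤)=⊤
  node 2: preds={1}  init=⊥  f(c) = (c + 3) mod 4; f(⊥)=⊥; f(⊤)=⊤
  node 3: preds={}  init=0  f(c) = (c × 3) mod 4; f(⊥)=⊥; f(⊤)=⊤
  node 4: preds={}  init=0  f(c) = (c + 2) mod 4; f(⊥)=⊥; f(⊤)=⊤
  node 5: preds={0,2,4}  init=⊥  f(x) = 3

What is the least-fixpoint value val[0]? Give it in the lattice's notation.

1

Trace (7 dequeues):
  [1] u=0 | in ⊥ | out 1 | prev ⊥ | push {}
  [2] u=1 | in 1 | out 3 | prev ⊥ | push {}
  [3] u=2 | in 3 | out 2 | prev ⊥ | push {}
  [4] u=3 | in ⊥ | out 0 | ==
  [5] u=4 | in ⊥ | out 0 | ==
  [6] u=5 | in ⊤ | out 3 | prev ⊥ | push {0}
  [7] u=0 | in 3 | out 1 | ==

Converged values:
  [0] 1
  [1] 3
  [2] 2
  [3] 0
  [4] 0
  [5] 3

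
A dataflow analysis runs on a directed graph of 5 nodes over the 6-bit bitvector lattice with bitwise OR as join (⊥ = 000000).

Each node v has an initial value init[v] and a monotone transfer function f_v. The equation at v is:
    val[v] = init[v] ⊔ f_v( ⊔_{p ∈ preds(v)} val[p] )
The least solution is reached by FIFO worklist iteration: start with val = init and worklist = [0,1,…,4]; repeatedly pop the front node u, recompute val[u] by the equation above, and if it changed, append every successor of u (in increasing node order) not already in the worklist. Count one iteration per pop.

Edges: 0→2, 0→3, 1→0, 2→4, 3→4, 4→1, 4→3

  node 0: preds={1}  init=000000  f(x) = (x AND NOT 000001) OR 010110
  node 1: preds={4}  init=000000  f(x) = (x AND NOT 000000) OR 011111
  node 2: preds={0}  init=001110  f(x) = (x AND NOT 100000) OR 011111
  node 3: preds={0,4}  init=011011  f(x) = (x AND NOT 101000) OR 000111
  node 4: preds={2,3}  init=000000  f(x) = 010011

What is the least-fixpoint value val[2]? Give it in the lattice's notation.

011111

Iteration log — 9 steps:
  step 1. node 0  ⊔preds=000000  new=010110  old=000000  +wl: 
  step 2. node 1  ⊔preds=000000  new=011111  old=000000  +wl: 0
  step 3. node 2  ⊔preds=010110  new=011111  old=001110  +wl: 
  step 4. node 3  ⊔preds=010110  new=011111  old=011011  +wl: 
  step 5. node 4  ⊔preds=011111  new=010011  old=000000  +wl: 1,3
  step 6. node 0  ⊔preds=011111  new=011110  old=010110  +wl: 2
  step 7. node 1  ⊔preds=010011  new=011111  stable
  step 8. node 3  ⊔preds=011111  new=011111  stable
  step 9. node 2  ⊔preds=011110  new=011111  stable

Least fixpoint reached:
  node 0: 011110
  node 1: 011111
  node 2: 011111
  node 3: 011111
  node 4: 010011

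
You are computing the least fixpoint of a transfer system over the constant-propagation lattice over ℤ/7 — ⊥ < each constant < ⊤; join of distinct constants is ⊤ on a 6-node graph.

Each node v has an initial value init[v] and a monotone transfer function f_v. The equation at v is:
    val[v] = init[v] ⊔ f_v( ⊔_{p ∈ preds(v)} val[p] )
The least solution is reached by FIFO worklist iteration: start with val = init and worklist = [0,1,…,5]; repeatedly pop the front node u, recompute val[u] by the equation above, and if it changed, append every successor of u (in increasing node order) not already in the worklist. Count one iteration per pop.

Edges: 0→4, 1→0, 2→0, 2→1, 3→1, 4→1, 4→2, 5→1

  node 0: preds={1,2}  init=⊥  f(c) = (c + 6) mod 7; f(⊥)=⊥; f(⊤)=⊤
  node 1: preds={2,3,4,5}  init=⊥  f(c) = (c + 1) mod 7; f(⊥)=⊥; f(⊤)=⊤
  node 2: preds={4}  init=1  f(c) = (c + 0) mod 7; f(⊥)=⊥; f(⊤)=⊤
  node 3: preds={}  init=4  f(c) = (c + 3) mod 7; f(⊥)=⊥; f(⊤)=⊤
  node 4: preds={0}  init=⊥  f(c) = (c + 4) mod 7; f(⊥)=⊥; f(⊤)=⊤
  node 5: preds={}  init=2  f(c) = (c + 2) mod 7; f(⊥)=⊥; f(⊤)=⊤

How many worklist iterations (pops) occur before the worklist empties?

Trace (13 dequeues):
  [1] u=0 | in 1 | out 0 | prev ⊥ | push {}
  [2] u=1 | in ⊤ | out ⊤ | prev ⊥ | push {0}
  [3] u=2 | in ⊥ | out 1 | ==
  [4] u=3 | in ⊥ | out 4 | ==
  [5] u=4 | in 0 | out 4 | prev ⊥ | push {1,2}
  [6] u=5 | in ⊥ | out 2 | ==
  [7] u=0 | in ⊤ | out ⊤ | prev 0 | push {4}
  [8] u=1 | in ⊤ | out ⊤ | ==
  [9] u=2 | in 4 | out ⊤ | prev 1 | push {0,1}
  [10] u=4 | in ⊤ | out ⊤ | prev 4 | push {2}
  [11] u=0 | in ⊤ | out ⊤ | ==
  [12] u=1 | in ⊤ | out ⊤ | ==
  [13] u=2 | in ⊤ | out ⊤ | ==

Converged values:
  [0] ⊤
  [1] ⊤
  [2] ⊤
  [3] 4
  [4] ⊤
  [5] 2

13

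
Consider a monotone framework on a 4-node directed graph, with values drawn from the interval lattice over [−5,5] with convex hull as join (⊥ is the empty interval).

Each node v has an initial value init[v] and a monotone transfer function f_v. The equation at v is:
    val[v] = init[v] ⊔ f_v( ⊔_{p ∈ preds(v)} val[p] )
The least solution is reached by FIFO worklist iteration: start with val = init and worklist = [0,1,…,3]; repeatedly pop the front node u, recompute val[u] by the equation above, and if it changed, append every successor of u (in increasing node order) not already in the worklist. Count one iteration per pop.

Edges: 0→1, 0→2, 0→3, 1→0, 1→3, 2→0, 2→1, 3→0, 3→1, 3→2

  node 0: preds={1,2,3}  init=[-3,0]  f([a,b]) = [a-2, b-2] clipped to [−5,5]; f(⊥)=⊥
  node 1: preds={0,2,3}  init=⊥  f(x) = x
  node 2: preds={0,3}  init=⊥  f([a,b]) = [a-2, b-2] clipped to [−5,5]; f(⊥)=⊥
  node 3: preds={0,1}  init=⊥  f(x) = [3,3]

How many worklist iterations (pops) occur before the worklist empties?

Worklist (10 pops):
  #1 pop 0: in=⊥ → [-3,0] (no change)
  #2 pop 1: in=[-3,0] → [-3,0] (was ⊥); enqueue [0]
  #3 pop 2: in=[-3,0] → [-5,-2] (was ⊥); enqueue [1]
  #4 pop 3: in=[-3,0] → [3,3] (was ⊥); enqueue [2]
  #5 pop 0: in=[-5,3] → [-5,1] (was [-3,0]); enqueue [3]
  #6 pop 1: in=[-5,3] → [-5,3] (was [-3,0]); enqueue [0]
  #7 pop 2: in=[-5,3] → [-5,1] (was [-5,-2]); enqueue [1]
  #8 pop 3: in=[-5,3] → [3,3] (no change)
  #9 pop 0: in=[-5,3] → [-5,1] (no change)
  #10 pop 1: in=[-5,3] → [-5,3] (no change)

Fixpoint:
  val[0] = [-5,1]
  val[1] = [-5,3]
  val[2] = [-5,1]
  val[3] = [3,3]

10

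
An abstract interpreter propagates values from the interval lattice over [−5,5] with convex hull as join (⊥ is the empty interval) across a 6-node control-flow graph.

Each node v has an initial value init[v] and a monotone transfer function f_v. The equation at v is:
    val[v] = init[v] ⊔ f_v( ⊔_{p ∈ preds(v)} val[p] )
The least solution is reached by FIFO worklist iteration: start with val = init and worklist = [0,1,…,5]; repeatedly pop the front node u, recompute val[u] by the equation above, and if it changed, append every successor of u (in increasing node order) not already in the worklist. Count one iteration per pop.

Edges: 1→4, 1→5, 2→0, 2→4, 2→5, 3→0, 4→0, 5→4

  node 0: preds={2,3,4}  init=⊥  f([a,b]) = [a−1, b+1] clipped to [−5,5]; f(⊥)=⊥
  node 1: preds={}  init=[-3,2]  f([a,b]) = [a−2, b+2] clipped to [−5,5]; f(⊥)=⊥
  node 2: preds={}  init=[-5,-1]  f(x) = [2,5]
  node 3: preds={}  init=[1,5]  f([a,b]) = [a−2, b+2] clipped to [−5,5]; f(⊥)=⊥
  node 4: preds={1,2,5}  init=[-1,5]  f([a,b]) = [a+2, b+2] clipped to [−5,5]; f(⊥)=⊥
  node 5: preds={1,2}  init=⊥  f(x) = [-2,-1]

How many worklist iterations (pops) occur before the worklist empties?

8

Trace (8 dequeues):
  [1] u=0 | in [-5,5] | out [-5,5] | prev ⊥ | push {}
  [2] u=1 | in ⊥ | out [-3,2] | ==
  [3] u=2 | in ⊥ | out [-5,5] | prev [-5,-1] | push {0}
  [4] u=3 | in ⊥ | out [1,5] | ==
  [5] u=4 | in [-5,5] | out [-3,5] | prev [-1,5] | push {}
  [6] u=5 | in [-5,5] | out [-2,-1] | prev ⊥ | push {4}
  [7] u=0 | in [-5,5] | out [-5,5] | ==
  [8] u=4 | in [-5,5] | out [-3,5] | ==

Converged values:
  [0] [-5,5]
  [1] [-3,2]
  [2] [-5,5]
  [3] [1,5]
  [4] [-3,5]
  [5] [-2,-1]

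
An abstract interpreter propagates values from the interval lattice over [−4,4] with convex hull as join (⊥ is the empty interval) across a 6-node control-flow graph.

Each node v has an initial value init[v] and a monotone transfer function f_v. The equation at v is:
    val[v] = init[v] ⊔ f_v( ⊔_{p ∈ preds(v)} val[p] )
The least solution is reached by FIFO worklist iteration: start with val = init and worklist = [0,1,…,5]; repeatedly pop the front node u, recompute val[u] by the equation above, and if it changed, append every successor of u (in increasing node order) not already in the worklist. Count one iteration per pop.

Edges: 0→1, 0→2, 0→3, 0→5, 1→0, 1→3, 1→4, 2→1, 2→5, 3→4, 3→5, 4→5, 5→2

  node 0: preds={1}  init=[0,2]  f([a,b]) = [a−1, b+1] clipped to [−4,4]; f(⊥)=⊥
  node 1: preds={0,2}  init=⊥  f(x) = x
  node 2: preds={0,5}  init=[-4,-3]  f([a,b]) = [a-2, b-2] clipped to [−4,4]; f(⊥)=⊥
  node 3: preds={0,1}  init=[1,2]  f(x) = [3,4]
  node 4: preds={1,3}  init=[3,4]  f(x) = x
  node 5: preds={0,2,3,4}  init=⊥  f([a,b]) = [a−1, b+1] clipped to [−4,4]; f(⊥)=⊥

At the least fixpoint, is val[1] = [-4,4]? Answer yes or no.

yes

Iteration log — 19 steps:
  step 1. node 0  ⊔preds=⊥  new=[0,2]  stable
  step 2. node 1  ⊔preds=[-4,2]  new=[-4,2]  old=⊥  +wl: 0
  step 3. node 2  ⊔preds=[0,2]  new=[-4,0]  old=[-4,-3]  +wl: 1
  step 4. node 3  ⊔preds=[-4,2]  new=[1,4]  old=[1,2]  +wl: 
  step 5. node 4  ⊔preds=[-4,4]  new=[-4,4]  old=[3,4]  +wl: 
  step 6. node 5  ⊔preds=[-4,4]  new=[-4,4]  old=⊥  +wl: 2
  step 7. node 0  ⊔preds=[-4,2]  new=[-4,3]  old=[0,2]  +wl: 3,5
  step 8. node 1  ⊔preds=[-4,3]  new=[-4,3]  old=[-4,2]  +wl: 0,4
  step 9. node 2  ⊔preds=[-4,4]  new=[-4,2]  old=[-4,0]  +wl: 1
  step 10. node 3  ⊔preds=[-4,3]  new=[1,4]  stable
  step 11. node 5  ⊔preds=[-4,4]  new=[-4,4]  stable
  step 12. node 0  ⊔preds=[-4,3]  new=[-4,4]  old=[-4,3]  +wl: 2,3,5
  step 13. node 4  ⊔preds=[-4,4]  new=[-4,4]  stable
  step 14. node 1  ⊔preds=[-4,4]  new=[-4,4]  old=[-4,3]  +wl: 0,4
  step 15. node 2  ⊔preds=[-4,4]  new=[-4,2]  stable
  step 16. node 3  ⊔preds=[-4,4]  new=[1,4]  stable
  step 17. node 5  ⊔preds=[-4,4]  new=[-4,4]  stable
  step 18. node 0  ⊔preds=[-4,4]  new=[-4,4]  stable
  step 19. node 4  ⊔preds=[-4,4]  new=[-4,4]  stable

Least fixpoint reached:
  node 0: [-4,4]
  node 1: [-4,4]
  node 2: [-4,2]
  node 3: [1,4]
  node 4: [-4,4]
  node 5: [-4,4]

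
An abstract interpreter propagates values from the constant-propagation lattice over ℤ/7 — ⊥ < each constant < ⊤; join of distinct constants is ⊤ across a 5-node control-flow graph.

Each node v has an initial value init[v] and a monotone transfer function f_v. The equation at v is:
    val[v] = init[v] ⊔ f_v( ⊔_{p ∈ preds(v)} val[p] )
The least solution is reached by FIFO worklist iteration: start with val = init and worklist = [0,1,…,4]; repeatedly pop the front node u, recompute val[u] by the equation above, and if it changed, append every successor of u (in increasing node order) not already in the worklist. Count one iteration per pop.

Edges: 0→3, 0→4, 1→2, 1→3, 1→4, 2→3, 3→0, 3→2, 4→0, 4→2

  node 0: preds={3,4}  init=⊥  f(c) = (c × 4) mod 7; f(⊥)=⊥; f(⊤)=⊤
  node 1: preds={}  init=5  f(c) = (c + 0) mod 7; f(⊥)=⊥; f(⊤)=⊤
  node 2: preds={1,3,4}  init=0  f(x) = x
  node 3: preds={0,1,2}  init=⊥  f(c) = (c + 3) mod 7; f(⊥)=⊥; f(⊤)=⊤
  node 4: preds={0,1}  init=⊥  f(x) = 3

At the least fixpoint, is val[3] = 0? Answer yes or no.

Worklist (9 pops):
  #1 pop 0: in=⊥ → ⊥ (no change)
  #2 pop 1: in=⊥ → 5 (no change)
  #3 pop 2: in=5 → ⊤ (was 0); enqueue []
  #4 pop 3: in=⊤ → ⊤ (was ⊥); enqueue [0,2]
  #5 pop 4: in=5 → 3 (was ⊥); enqueue []
  #6 pop 0: in=⊤ → ⊤ (was ⊥); enqueue [3,4]
  #7 pop 2: in=⊤ → ⊤ (no change)
  #8 pop 3: in=⊤ → ⊤ (no change)
  #9 pop 4: in=⊤ → 3 (no change)

Fixpoint:
  val[0] = ⊤
  val[1] = 5
  val[2] = ⊤
  val[3] = ⊤
  val[4] = 3

no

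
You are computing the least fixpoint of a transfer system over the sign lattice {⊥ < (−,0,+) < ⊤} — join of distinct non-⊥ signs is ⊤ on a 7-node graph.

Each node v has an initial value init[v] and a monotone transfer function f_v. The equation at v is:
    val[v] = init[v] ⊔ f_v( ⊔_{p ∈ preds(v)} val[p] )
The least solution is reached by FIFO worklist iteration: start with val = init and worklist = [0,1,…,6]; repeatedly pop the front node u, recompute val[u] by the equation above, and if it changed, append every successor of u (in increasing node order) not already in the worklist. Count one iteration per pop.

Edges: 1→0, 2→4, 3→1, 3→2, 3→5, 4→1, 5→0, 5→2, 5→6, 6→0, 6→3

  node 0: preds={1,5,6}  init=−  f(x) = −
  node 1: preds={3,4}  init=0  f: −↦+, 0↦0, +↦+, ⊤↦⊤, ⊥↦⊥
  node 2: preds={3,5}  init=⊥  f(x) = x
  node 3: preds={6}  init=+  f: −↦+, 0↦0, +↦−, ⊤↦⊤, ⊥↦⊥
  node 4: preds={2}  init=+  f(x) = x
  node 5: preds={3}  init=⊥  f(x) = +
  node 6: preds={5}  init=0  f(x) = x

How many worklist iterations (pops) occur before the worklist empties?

Worklist (13 pops):
  #1 pop 0: in=0 → − (no change)
  #2 pop 1: in=+ → ⊤ (was 0); enqueue [0]
  #3 pop 2: in=+ → + (was ⊥); enqueue []
  #4 pop 3: in=0 → ⊤ (was +); enqueue [1,2]
  #5 pop 4: in=+ → + (no change)
  #6 pop 5: in=⊤ → + (was ⊥); enqueue []
  #7 pop 6: in=+ → ⊤ (was 0); enqueue [3]
  #8 pop 0: in=⊤ → − (no change)
  #9 pop 1: in=⊤ → ⊤ (no change)
  #10 pop 2: in=⊤ → ⊤ (was +); enqueue [4]
  #11 pop 3: in=⊤ → ⊤ (no change)
  #12 pop 4: in=⊤ → ⊤ (was +); enqueue [1]
  #13 pop 1: in=⊤ → ⊤ (no change)

Fixpoint:
  val[0] = −
  val[1] = ⊤
  val[2] = ⊤
  val[3] = ⊤
  val[4] = ⊤
  val[5] = +
  val[6] = ⊤

13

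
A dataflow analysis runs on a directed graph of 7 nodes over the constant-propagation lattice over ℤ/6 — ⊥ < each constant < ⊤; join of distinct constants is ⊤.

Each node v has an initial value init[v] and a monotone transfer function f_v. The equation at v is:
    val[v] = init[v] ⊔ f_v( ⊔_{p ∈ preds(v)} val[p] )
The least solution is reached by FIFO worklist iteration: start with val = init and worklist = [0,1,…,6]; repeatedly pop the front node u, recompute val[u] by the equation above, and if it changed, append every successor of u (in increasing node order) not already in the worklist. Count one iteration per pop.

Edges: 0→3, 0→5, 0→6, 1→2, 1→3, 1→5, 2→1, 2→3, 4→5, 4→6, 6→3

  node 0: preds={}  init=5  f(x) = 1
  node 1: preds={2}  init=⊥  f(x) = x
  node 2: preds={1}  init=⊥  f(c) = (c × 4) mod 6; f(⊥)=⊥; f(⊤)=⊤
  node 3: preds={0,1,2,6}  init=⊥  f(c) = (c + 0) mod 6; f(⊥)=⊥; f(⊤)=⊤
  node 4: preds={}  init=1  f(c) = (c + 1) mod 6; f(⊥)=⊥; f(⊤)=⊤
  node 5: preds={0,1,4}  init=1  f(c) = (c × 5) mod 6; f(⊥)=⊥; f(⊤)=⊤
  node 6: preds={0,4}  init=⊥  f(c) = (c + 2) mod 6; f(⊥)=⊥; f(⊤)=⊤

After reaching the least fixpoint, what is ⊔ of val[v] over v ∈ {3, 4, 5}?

Trace (8 dequeues):
  [1] u=0 | in ⊥ | out ⊤ | prev 5 | push {}
  [2] u=1 | in ⊥ | out ⊥ | ==
  [3] u=2 | in ⊥ | out ⊥ | ==
  [4] u=3 | in ⊤ | out ⊤ | prev ⊥ | push {}
  [5] u=4 | in ⊥ | out 1 | ==
  [6] u=5 | in ⊤ | out ⊤ | prev 1 | push {}
  [7] u=6 | in ⊤ | out ⊤ | prev ⊥ | push {3}
  [8] u=3 | in ⊤ | out ⊤ | ==

Converged values:
  [0] ⊤
  [1] ⊥
  [2] ⊥
  [3] ⊤
  [4] 1
  [5] ⊤
  [6] ⊤

⊤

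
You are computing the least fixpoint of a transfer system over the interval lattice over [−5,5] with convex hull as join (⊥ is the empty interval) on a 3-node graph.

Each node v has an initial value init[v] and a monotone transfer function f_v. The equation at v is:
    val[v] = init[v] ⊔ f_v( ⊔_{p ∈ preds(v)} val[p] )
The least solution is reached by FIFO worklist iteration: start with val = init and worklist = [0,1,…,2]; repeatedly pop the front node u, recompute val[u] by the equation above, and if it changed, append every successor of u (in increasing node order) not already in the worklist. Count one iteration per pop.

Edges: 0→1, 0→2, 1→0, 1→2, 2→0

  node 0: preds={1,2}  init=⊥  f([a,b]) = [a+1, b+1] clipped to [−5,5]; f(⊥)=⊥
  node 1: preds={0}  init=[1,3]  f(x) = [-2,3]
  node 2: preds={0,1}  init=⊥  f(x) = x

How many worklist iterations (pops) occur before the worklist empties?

Iteration log — 7 steps:
  step 1. node 0  ⊔preds=[1,3]  new=[2,4]  old=⊥  +wl: 
  step 2. node 1  ⊔preds=[2,4]  new=[-2,3]  old=[1,3]  +wl: 0
  step 3. node 2  ⊔preds=[-2,4]  new=[-2,4]  old=⊥  +wl: 
  step 4. node 0  ⊔preds=[-2,4]  new=[-1,5]  old=[2,4]  +wl: 1,2
  step 5. node 1  ⊔preds=[-1,5]  new=[-2,3]  stable
  step 6. node 2  ⊔preds=[-2,5]  new=[-2,5]  old=[-2,4]  +wl: 0
  step 7. node 0  ⊔preds=[-2,5]  new=[-1,5]  stable

Least fixpoint reached:
  node 0: [-1,5]
  node 1: [-2,3]
  node 2: [-2,5]

7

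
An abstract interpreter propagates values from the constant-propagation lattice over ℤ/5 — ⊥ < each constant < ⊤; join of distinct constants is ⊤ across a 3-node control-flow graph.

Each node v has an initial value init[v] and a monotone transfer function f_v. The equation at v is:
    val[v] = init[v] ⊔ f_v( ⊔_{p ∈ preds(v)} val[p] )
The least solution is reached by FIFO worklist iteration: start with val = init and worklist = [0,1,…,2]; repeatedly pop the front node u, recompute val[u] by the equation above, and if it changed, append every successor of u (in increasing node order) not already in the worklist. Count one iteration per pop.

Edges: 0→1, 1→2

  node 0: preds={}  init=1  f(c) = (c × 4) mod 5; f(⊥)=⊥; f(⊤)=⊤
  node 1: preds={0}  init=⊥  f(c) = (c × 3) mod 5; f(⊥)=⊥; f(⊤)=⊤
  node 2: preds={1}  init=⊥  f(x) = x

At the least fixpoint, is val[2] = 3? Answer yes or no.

yes

Worklist (3 pops):
  #1 pop 0: in=⊥ → 1 (no change)
  #2 pop 1: in=1 → 3 (was ⊥); enqueue []
  #3 pop 2: in=3 → 3 (was ⊥); enqueue []

Fixpoint:
  val[0] = 1
  val[1] = 3
  val[2] = 3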